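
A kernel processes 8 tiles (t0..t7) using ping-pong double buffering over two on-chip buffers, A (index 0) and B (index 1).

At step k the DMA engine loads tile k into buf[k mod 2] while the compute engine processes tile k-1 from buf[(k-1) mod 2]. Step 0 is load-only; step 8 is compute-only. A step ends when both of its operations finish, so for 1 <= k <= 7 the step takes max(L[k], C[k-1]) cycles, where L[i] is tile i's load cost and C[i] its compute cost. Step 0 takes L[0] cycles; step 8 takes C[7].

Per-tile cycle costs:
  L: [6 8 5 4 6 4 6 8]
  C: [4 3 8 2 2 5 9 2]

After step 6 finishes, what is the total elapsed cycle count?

end_cycle[6] = 43

k=0 load=t0/6c comp=- wait=6 total=6
k=1 load=t1/8c comp=t0/4c wait=8 total=14
k=2 load=t2/5c comp=t1/3c wait=5 total=19
k=3 load=t3/4c comp=t2/8c wait=8 total=27
k=4 load=t4/6c comp=t3/2c wait=6 total=33
k=5 load=t5/4c comp=t4/2c wait=4 total=37
k=6 load=t6/6c comp=t5/5c wait=6 total=43
k=7 load=t7/8c comp=t6/9c wait=9 total=52
k=8 load=- comp=t7/2c wait=2 total=54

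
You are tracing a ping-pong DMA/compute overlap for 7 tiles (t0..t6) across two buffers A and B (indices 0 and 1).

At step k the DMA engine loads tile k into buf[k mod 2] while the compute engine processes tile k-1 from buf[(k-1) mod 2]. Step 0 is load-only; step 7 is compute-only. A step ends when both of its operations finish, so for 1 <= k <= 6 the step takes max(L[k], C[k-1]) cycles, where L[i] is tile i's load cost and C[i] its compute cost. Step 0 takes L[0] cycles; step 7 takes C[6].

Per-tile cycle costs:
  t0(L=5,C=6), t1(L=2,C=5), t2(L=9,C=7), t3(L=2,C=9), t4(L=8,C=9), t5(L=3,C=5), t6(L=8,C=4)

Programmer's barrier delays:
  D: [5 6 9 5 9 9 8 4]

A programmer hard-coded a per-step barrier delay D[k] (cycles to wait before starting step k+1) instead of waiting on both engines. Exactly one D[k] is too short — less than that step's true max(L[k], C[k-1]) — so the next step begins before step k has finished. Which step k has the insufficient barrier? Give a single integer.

k=0 barrier L[0]=5→5c, D[0]=5 ok
k=1 barrier max(L[1]=2,C[0]=6)→6c, D[1]=6 ok
k=2 barrier max(L[2]=9,C[1]=5)→9c, D[2]=9 ok
k=3 barrier max(L[3]=2,C[2]=7)→7c, D[3]=5 SHORT
k=4 barrier max(L[4]=8,C[3]=9)→9c, D[4]=9 ok
k=5 barrier max(L[5]=3,C[4]=9)→9c, D[5]=9 ok
k=6 barrier max(L[6]=8,C[5]=5)→8c, D[6]=8 ok
k=7 barrier C[6]=4→4c, D[7]=4 ok

hazard at step 3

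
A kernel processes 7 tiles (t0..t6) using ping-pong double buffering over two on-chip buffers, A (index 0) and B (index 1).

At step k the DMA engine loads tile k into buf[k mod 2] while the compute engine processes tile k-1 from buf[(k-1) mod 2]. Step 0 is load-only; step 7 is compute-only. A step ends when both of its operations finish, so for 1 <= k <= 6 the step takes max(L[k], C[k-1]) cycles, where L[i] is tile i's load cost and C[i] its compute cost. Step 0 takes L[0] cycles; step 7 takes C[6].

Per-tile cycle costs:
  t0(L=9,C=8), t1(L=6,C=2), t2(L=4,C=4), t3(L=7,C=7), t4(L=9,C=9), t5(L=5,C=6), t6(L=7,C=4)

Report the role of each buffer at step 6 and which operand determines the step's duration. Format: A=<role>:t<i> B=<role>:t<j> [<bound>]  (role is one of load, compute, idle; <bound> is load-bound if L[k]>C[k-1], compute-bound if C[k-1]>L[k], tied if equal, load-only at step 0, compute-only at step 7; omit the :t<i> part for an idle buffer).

[0] DMA t0→A (9c) ∥ CU idle ⇒ 9c, clock 9
[1] DMA t1→B (6c) ∥ CU A:t0 (8c) ⇒ 8c, clock 17
[2] DMA t2→A (4c) ∥ CU B:t1 (2c) ⇒ 4c, clock 21
[3] DMA t3→B (7c) ∥ CU A:t2 (4c) ⇒ 7c, clock 28
[4] DMA t4→A (9c) ∥ CU B:t3 (7c) ⇒ 9c, clock 37
[5] DMA t5→B (5c) ∥ CU A:t4 (9c) ⇒ 9c, clock 46
[6] DMA t6→A (7c) ∥ CU B:t5 (6c) ⇒ 7c, clock 53
[7] DMA idle ∥ CU A:t6 (4c) ⇒ 4c, clock 57

step 6: A=load:t6 B=compute:t5 [load-bound]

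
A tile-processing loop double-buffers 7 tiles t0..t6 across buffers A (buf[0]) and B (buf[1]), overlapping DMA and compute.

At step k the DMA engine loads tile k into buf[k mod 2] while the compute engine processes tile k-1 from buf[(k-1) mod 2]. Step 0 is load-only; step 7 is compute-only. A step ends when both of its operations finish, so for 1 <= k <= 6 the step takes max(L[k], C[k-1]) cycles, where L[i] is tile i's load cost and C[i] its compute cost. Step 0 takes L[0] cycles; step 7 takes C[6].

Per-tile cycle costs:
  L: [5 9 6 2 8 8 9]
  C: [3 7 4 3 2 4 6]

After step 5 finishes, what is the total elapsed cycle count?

[0] DMA t0→A (5c) ∥ CU idle ⇒ 5c, clock 5
[1] DMA t1→B (9c) ∥ CU A:t0 (3c) ⇒ 9c, clock 14
[2] DMA t2→A (6c) ∥ CU B:t1 (7c) ⇒ 7c, clock 21
[3] DMA t3→B (2c) ∥ CU A:t2 (4c) ⇒ 4c, clock 25
[4] DMA t4→A (8c) ∥ CU B:t3 (3c) ⇒ 8c, clock 33
[5] DMA t5→B (8c) ∥ CU A:t4 (2c) ⇒ 8c, clock 41
[6] DMA t6→A (9c) ∥ CU B:t5 (4c) ⇒ 9c, clock 50
[7] DMA idle ∥ CU A:t6 (6c) ⇒ 6c, clock 56

end_cycle[5] = 41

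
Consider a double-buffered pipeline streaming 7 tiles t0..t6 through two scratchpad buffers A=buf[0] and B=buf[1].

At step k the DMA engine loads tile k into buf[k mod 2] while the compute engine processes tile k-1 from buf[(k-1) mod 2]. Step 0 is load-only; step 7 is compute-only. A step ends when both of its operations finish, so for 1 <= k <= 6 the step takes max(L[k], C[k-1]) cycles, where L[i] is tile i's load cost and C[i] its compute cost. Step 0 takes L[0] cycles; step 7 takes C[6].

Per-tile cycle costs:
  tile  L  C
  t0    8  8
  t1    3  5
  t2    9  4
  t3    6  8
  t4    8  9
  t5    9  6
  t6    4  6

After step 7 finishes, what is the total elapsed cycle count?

end_cycle[7] = 60

  0. 8=8c; end=8; A:t0 B:-
  1. max(3,8)=8c; end=16; A:t0 B:t1
  2. max(9,5)=9c; end=25; A:t2 B:t1
  3. max(6,4)=6c; end=31; A:t2 B:t3
  4. max(8,8)=8c; end=39; A:t4 B:t3
  5. max(9,9)=9c; end=48; A:t4 B:t5
  6. max(4,6)=6c; end=54; A:t6 B:t5
  7. 6=6c; end=60; A:t6 B:t5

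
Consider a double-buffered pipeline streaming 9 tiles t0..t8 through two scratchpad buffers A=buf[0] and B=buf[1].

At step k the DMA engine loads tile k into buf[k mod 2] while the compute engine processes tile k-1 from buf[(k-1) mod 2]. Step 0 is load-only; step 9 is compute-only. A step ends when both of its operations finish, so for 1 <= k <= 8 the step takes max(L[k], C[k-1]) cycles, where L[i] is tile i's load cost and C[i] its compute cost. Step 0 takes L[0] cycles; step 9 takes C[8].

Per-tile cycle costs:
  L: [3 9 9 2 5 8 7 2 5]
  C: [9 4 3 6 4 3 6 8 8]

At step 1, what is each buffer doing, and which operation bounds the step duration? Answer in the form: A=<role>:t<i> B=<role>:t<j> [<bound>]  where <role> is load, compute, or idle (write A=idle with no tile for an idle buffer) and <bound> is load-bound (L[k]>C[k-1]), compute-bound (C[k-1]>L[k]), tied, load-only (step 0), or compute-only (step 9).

step 1: A=compute:t0 B=load:t1 [tied]

step 0: L[0]=3 → dur=3, Σ=3 | A=load:t0 B=idle [load-only]
step 1: L[1]=9 C[0]=9 → dur=9, Σ=12 | A=compute:t0 B=load:t1 [tied]
step 2: L[2]=9 C[1]=4 → dur=9, Σ=21 | A=load:t2 B=compute:t1 [load-bound]
step 3: L[3]=2 C[2]=3 → dur=3, Σ=24 | A=compute:t2 B=load:t3 [compute-bound]
step 4: L[4]=5 C[3]=6 → dur=6, Σ=30 | A=load:t4 B=compute:t3 [compute-bound]
step 5: L[5]=8 C[4]=4 → dur=8, Σ=38 | A=compute:t4 B=load:t5 [load-bound]
step 6: L[6]=7 C[5]=3 → dur=7, Σ=45 | A=load:t6 B=compute:t5 [load-bound]
step 7: L[7]=2 C[6]=6 → dur=6, Σ=51 | A=compute:t6 B=load:t7 [compute-bound]
step 8: L[8]=5 C[7]=8 → dur=8, Σ=59 | A=load:t8 B=compute:t7 [compute-bound]
step 9: C[8]=8 → dur=8, Σ=67 | A=compute:t8 B=idle [compute-only]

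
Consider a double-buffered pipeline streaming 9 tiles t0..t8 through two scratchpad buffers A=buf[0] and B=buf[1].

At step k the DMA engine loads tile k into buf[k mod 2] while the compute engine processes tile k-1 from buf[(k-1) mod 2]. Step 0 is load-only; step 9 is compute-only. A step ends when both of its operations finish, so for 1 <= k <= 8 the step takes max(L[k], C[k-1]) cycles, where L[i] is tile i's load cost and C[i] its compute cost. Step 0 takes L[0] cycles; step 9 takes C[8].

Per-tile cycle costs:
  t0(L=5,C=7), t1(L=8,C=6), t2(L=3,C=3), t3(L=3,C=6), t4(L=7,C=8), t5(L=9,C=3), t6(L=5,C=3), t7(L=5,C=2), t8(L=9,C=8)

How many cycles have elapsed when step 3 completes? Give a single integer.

end_cycle[3] = 22

step 0: L[0]=5 → dur=5, Σ=5 | A=load:t0 B=idle [load-only]
step 1: L[1]=8 C[0]=7 → dur=8, Σ=13 | A=compute:t0 B=load:t1 [load-bound]
step 2: L[2]=3 C[1]=6 → dur=6, Σ=19 | A=load:t2 B=compute:t1 [compute-bound]
step 3: L[3]=3 C[2]=3 → dur=3, Σ=22 | A=compute:t2 B=load:t3 [tied]
step 4: L[4]=7 C[3]=6 → dur=7, Σ=29 | A=load:t4 B=compute:t3 [load-bound]
step 5: L[5]=9 C[4]=8 → dur=9, Σ=38 | A=compute:t4 B=load:t5 [load-bound]
step 6: L[6]=5 C[5]=3 → dur=5, Σ=43 | A=load:t6 B=compute:t5 [load-bound]
step 7: L[7]=5 C[6]=3 → dur=5, Σ=48 | A=compute:t6 B=load:t7 [load-bound]
step 8: L[8]=9 C[7]=2 → dur=9, Σ=57 | A=load:t8 B=compute:t7 [load-bound]
step 9: C[8]=8 → dur=8, Σ=65 | A=compute:t8 B=idle [compute-only]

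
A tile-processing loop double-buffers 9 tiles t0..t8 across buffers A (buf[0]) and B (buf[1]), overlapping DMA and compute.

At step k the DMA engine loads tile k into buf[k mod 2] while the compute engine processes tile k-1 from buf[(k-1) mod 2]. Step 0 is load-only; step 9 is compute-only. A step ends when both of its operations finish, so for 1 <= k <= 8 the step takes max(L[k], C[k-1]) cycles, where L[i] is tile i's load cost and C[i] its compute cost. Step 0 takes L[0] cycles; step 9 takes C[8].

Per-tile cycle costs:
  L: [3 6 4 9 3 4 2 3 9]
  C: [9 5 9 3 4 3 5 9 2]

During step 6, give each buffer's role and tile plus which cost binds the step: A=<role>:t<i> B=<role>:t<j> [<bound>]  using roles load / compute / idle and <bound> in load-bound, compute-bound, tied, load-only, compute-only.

[0] DMA t0→A (3c) ∥ CU idle ⇒ 3c, clock 3
[1] DMA t1→B (6c) ∥ CU A:t0 (9c) ⇒ 9c, clock 12
[2] DMA t2→A (4c) ∥ CU B:t1 (5c) ⇒ 5c, clock 17
[3] DMA t3→B (9c) ∥ CU A:t2 (9c) ⇒ 9c, clock 26
[4] DMA t4→A (3c) ∥ CU B:t3 (3c) ⇒ 3c, clock 29
[5] DMA t5→B (4c) ∥ CU A:t4 (4c) ⇒ 4c, clock 33
[6] DMA t6→A (2c) ∥ CU B:t5 (3c) ⇒ 3c, clock 36
[7] DMA t7→B (3c) ∥ CU A:t6 (5c) ⇒ 5c, clock 41
[8] DMA t8→A (9c) ∥ CU B:t7 (9c) ⇒ 9c, clock 50
[9] DMA idle ∥ CU A:t8 (2c) ⇒ 2c, clock 52

step 6: A=load:t6 B=compute:t5 [compute-bound]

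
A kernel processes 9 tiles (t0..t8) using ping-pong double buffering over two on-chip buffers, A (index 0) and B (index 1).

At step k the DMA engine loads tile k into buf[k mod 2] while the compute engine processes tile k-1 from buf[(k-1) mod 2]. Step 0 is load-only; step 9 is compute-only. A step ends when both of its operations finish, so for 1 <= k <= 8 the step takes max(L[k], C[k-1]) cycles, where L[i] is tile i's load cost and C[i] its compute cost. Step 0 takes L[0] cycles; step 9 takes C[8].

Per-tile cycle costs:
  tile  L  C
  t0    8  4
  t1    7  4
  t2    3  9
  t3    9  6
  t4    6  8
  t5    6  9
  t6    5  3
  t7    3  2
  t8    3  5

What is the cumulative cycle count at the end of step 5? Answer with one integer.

end_cycle[5] = 42

k=0 load=t0/8c comp=- wait=8 total=8
k=1 load=t1/7c comp=t0/4c wait=7 total=15
k=2 load=t2/3c comp=t1/4c wait=4 total=19
k=3 load=t3/9c comp=t2/9c wait=9 total=28
k=4 load=t4/6c comp=t3/6c wait=6 total=34
k=5 load=t5/6c comp=t4/8c wait=8 total=42
k=6 load=t6/5c comp=t5/9c wait=9 total=51
k=7 load=t7/3c comp=t6/3c wait=3 total=54
k=8 load=t8/3c comp=t7/2c wait=3 total=57
k=9 load=- comp=t8/5c wait=5 total=62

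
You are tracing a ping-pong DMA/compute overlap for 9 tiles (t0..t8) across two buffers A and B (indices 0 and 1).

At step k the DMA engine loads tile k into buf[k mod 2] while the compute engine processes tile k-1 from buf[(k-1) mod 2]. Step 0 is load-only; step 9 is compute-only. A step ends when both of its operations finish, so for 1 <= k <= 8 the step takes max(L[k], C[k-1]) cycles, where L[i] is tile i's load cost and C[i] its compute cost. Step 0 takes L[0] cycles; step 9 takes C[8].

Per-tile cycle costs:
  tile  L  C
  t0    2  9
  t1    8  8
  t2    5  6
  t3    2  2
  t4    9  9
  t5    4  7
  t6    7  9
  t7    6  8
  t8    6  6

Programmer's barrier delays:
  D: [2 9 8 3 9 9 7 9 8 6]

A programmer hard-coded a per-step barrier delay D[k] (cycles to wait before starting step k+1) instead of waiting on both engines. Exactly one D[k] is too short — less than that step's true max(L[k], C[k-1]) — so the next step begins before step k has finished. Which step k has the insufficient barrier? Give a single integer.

[0] required=L[0]=2=2 vs D=2 ok
[1] required=max(L[1]=8,C[0]=9)=9 vs D=9 ok
[2] required=max(L[2]=5,C[1]=8)=8 vs D=8 ok
[3] required=max(L[3]=2,C[2]=6)=6 vs D=3 SHORT
[4] required=max(L[4]=9,C[3]=2)=9 vs D=9 ok
[5] required=max(L[5]=4,C[4]=9)=9 vs D=9 ok
[6] required=max(L[6]=7,C[5]=7)=7 vs D=7 ok
[7] required=max(L[7]=6,C[6]=9)=9 vs D=9 ok
[8] required=max(L[8]=6,C[7]=8)=8 vs D=8 ok
[9] required=C[8]=6=6 vs D=6 ok

hazard at step 3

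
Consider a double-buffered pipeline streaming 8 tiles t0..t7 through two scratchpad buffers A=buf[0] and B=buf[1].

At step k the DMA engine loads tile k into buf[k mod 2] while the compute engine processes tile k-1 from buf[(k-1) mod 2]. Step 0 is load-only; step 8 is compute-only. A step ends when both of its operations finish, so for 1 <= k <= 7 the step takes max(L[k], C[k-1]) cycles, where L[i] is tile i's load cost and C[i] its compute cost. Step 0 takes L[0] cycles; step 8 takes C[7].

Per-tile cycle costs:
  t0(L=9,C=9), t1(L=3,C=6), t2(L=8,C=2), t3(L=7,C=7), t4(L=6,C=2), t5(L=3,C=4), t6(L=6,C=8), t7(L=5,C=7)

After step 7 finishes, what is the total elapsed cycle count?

end_cycle[7] = 57

k=0 load=t0/9c comp=- wait=9 total=9
k=1 load=t1/3c comp=t0/9c wait=9 total=18
k=2 load=t2/8c comp=t1/6c wait=8 total=26
k=3 load=t3/7c comp=t2/2c wait=7 total=33
k=4 load=t4/6c comp=t3/7c wait=7 total=40
k=5 load=t5/3c comp=t4/2c wait=3 total=43
k=6 load=t6/6c comp=t5/4c wait=6 total=49
k=7 load=t7/5c comp=t6/8c wait=8 total=57
k=8 load=- comp=t7/7c wait=7 total=64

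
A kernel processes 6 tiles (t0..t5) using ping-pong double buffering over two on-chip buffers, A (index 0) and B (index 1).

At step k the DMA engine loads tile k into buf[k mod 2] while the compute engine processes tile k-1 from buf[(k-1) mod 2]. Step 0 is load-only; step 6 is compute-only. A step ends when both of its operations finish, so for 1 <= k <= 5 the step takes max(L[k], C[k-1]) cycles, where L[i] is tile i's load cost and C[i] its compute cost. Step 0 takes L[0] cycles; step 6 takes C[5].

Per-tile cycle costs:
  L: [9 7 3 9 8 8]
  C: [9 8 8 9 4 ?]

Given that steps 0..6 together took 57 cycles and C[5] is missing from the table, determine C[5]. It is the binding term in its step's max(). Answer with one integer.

step 0 | dur = L[0]=9 = 9
step 1 | dur = max(L[1]=7, C[0]=9) = 9
step 2 | dur = max(L[2]=3, C[1]=8) = 8
step 3 | dur = max(L[3]=9, C[2]=8) = 9
step 4 | dur = max(L[4]=8, C[3]=9) = 9
step 5 | dur = max(L[5]=8, C[4]=4) = 8
step 6 | dur = C[5]=? = C[5]  (unknown; binding)
sum of known step durations = 52
dur[6] = total - known = 57 - 52 = 5
C[5] is the binding max in step 6, so C[5] = dur[6] = 5

C[5] = 5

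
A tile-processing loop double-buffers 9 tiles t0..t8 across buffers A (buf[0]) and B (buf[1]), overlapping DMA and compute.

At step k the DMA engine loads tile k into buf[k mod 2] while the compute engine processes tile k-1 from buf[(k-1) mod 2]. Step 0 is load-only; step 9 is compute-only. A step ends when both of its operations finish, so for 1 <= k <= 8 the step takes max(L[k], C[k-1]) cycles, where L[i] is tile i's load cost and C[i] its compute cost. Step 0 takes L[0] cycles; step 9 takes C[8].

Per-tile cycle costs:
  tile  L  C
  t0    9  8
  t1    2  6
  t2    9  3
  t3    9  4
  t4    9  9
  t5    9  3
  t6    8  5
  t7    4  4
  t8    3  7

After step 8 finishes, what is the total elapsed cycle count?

  0. 9=9c; end=9; A:t0 B:-
  1. max(2,8)=8c; end=17; A:t0 B:t1
  2. max(9,6)=9c; end=26; A:t2 B:t1
  3. max(9,3)=9c; end=35; A:t2 B:t3
  4. max(9,4)=9c; end=44; A:t4 B:t3
  5. max(9,9)=9c; end=53; A:t4 B:t5
  6. max(8,3)=8c; end=61; A:t6 B:t5
  7. max(4,5)=5c; end=66; A:t6 B:t7
  8. max(3,4)=4c; end=70; A:t8 B:t7
  9. 7=7c; end=77; A:t8 B:t7

end_cycle[8] = 70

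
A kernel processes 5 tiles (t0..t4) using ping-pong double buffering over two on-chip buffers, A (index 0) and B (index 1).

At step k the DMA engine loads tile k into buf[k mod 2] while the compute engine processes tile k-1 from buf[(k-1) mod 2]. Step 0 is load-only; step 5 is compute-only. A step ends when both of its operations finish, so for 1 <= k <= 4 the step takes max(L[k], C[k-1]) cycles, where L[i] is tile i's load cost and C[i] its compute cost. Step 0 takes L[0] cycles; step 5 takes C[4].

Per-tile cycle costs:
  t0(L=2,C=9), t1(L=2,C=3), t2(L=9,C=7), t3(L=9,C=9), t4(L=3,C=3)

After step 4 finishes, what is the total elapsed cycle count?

k=0 load=t0/2c comp=- wait=2 total=2
k=1 load=t1/2c comp=t0/9c wait=9 total=11
k=2 load=t2/9c comp=t1/3c wait=9 total=20
k=3 load=t3/9c comp=t2/7c wait=9 total=29
k=4 load=t4/3c comp=t3/9c wait=9 total=38
k=5 load=- comp=t4/3c wait=3 total=41

end_cycle[4] = 38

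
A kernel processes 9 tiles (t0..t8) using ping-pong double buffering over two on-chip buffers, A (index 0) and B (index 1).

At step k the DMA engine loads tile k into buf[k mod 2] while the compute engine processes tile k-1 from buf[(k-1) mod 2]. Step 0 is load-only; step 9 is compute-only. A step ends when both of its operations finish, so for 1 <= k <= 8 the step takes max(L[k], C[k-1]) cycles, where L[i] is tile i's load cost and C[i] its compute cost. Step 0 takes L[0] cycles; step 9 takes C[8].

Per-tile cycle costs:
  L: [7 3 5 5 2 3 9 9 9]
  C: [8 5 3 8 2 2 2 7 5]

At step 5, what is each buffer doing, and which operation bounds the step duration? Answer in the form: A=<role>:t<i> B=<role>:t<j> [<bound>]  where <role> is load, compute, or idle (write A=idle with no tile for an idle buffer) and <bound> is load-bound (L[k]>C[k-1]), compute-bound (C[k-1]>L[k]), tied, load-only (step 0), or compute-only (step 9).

  0. 7=7c; end=7; A:t0 B:-
  1. max(3,8)=8c; end=15; A:t0 B:t1
  2. max(5,5)=5c; end=20; A:t2 B:t1
  3. max(5,3)=5c; end=25; A:t2 B:t3
  4. max(2,8)=8c; end=33; A:t4 B:t3
  5. max(3,2)=3c; end=36; A:t4 B:t5
  6. max(9,2)=9c; end=45; A:t6 B:t5
  7. max(9,2)=9c; end=54; A:t6 B:t7
  8. max(9,7)=9c; end=63; A:t8 B:t7
  9. 5=5c; end=68; A:t8 B:t7

step 5: A=compute:t4 B=load:t5 [load-bound]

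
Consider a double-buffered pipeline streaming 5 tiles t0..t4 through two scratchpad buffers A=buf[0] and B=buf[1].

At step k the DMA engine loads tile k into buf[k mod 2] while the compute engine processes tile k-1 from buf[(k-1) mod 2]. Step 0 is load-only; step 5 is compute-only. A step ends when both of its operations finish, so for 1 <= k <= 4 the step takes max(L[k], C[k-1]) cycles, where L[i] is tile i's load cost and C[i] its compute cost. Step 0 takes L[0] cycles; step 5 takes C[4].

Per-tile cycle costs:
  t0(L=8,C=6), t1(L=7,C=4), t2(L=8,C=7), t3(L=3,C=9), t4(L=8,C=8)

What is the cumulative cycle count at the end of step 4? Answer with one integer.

step 0: L[0]=8 → dur=8, Σ=8 | A=load:t0 B=idle [load-only]
step 1: L[1]=7 C[0]=6 → dur=7, Σ=15 | A=compute:t0 B=load:t1 [load-bound]
step 2: L[2]=8 C[1]=4 → dur=8, Σ=23 | A=load:t2 B=compute:t1 [load-bound]
step 3: L[3]=3 C[2]=7 → dur=7, Σ=30 | A=compute:t2 B=load:t3 [compute-bound]
step 4: L[4]=8 C[3]=9 → dur=9, Σ=39 | A=load:t4 B=compute:t3 [compute-bound]
step 5: C[4]=8 → dur=8, Σ=47 | A=compute:t4 B=idle [compute-only]

end_cycle[4] = 39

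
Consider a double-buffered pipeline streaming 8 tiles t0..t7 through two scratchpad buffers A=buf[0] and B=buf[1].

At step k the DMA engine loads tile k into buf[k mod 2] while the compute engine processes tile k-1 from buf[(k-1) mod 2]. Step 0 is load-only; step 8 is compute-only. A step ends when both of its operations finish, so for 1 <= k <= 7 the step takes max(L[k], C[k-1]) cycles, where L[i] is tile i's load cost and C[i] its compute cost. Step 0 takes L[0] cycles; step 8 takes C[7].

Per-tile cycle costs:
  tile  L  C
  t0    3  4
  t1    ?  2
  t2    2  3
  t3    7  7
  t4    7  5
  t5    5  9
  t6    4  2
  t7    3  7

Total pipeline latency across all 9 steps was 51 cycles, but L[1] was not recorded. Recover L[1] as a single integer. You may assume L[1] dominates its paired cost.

step 0 = dur = L[0]=3 = 3
step 1 = dur = max(L[1]=?, C[0]=4) = L[1]  (unknown; binding)
step 2 = dur = max(L[2]=2, C[1]=2) = 2
step 3 = dur = max(L[3]=7, C[2]=3) = 7
step 4 = dur = max(L[4]=7, C[3]=7) = 7
step 5 = dur = max(L[5]=5, C[4]=5) = 5
step 6 = dur = max(L[6]=4, C[5]=9) = 9
step 7 = dur = max(L[7]=3, C[6]=2) = 3
step 8 = dur = C[7]=7 = 7
sum of known step durations = 43
dur[1] = total - known = 51 - 43 = 8
L[1] is the binding max in step 1, so L[1] = dur[1] = 8

L[1] = 8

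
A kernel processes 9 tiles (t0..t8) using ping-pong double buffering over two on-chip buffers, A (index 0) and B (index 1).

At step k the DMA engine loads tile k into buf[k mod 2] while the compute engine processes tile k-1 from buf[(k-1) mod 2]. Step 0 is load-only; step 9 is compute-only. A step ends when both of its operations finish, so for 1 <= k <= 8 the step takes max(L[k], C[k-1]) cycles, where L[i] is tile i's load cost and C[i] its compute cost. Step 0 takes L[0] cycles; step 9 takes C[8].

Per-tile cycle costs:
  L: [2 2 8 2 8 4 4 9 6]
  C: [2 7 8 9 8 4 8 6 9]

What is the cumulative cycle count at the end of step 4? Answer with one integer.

k=0 load=t0/2c comp=- wait=2 total=2
k=1 load=t1/2c comp=t0/2c wait=2 total=4
k=2 load=t2/8c comp=t1/7c wait=8 total=12
k=3 load=t3/2c comp=t2/8c wait=8 total=20
k=4 load=t4/8c comp=t3/9c wait=9 total=29
k=5 load=t5/4c comp=t4/8c wait=8 total=37
k=6 load=t6/4c comp=t5/4c wait=4 total=41
k=7 load=t7/9c comp=t6/8c wait=9 total=50
k=8 load=t8/6c comp=t7/6c wait=6 total=56
k=9 load=- comp=t8/9c wait=9 total=65

end_cycle[4] = 29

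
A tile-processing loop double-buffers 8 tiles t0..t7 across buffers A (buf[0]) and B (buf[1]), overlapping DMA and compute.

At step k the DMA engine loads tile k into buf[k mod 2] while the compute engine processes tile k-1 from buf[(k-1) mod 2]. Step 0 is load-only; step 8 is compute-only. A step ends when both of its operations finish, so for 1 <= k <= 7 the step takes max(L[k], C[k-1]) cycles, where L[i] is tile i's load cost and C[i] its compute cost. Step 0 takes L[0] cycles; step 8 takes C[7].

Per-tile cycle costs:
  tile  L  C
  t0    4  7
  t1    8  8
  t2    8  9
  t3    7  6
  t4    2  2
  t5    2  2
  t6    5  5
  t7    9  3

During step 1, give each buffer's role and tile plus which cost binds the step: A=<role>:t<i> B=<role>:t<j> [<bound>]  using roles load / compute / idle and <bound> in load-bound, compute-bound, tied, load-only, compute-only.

step 0: L[0]=4 → dur=4, Σ=4 | A=load:t0 B=idle [load-only]
step 1: L[1]=8 C[0]=7 → dur=8, Σ=12 | A=compute:t0 B=load:t1 [load-bound]
step 2: L[2]=8 C[1]=8 → dur=8, Σ=20 | A=load:t2 B=compute:t1 [tied]
step 3: L[3]=7 C[2]=9 → dur=9, Σ=29 | A=compute:t2 B=load:t3 [compute-bound]
step 4: L[4]=2 C[3]=6 → dur=6, Σ=35 | A=load:t4 B=compute:t3 [compute-bound]
step 5: L[5]=2 C[4]=2 → dur=2, Σ=37 | A=compute:t4 B=load:t5 [tied]
step 6: L[6]=5 C[5]=2 → dur=5, Σ=42 | A=load:t6 B=compute:t5 [load-bound]
step 7: L[7]=9 C[6]=5 → dur=9, Σ=51 | A=compute:t6 B=load:t7 [load-bound]
step 8: C[7]=3 → dur=3, Σ=54 | A=idle B=compute:t7 [compute-only]

step 1: A=compute:t0 B=load:t1 [load-bound]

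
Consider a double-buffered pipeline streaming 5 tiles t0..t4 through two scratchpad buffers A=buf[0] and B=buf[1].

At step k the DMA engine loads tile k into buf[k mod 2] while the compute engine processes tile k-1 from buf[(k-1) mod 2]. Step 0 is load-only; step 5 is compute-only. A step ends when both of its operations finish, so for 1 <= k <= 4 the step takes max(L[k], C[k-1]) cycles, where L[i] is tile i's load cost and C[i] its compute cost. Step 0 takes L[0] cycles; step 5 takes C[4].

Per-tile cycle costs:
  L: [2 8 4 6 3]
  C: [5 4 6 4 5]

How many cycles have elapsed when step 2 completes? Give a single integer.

k=0 load=t0/2c comp=- wait=2 total=2
k=1 load=t1/8c comp=t0/5c wait=8 total=10
k=2 load=t2/4c comp=t1/4c wait=4 total=14
k=3 load=t3/6c comp=t2/6c wait=6 total=20
k=4 load=t4/3c comp=t3/4c wait=4 total=24
k=5 load=- comp=t4/5c wait=5 total=29

end_cycle[2] = 14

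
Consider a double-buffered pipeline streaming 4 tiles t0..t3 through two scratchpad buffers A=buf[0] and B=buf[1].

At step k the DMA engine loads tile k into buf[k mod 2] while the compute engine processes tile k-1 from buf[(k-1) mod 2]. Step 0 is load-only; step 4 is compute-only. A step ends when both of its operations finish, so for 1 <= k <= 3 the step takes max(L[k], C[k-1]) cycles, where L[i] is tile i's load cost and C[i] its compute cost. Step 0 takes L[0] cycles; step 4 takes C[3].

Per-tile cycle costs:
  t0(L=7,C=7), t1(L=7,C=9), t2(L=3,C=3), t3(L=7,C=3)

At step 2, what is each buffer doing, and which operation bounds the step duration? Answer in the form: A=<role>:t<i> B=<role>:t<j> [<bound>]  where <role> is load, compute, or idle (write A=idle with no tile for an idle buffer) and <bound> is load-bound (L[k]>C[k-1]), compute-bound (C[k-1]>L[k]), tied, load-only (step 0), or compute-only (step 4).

k=0 load=t0/7c comp=- wait=7 total=7
k=1 load=t1/7c comp=t0/7c wait=7 total=14
k=2 load=t2/3c comp=t1/9c wait=9 total=23
k=3 load=t3/7c comp=t2/3c wait=7 total=30
k=4 load=- comp=t3/3c wait=3 total=33

step 2: A=load:t2 B=compute:t1 [compute-bound]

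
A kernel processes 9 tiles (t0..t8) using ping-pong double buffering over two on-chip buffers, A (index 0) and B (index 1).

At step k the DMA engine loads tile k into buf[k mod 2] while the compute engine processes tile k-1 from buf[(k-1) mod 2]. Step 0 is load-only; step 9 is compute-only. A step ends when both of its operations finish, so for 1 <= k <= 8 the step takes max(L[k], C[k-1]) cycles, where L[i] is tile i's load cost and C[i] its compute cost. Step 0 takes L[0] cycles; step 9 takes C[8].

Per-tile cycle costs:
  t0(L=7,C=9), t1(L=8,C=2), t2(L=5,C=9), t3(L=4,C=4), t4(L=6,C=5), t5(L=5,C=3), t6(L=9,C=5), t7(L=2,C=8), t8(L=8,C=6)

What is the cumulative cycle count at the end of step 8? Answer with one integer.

[0] DMA t0→A (7c) ∥ CU idle ⇒ 7c, clock 7
[1] DMA t1→B (8c) ∥ CU A:t0 (9c) ⇒ 9c, clock 16
[2] DMA t2→A (5c) ∥ CU B:t1 (2c) ⇒ 5c, clock 21
[3] DMA t3→B (4c) ∥ CU A:t2 (9c) ⇒ 9c, clock 30
[4] DMA t4→A (6c) ∥ CU B:t3 (4c) ⇒ 6c, clock 36
[5] DMA t5→B (5c) ∥ CU A:t4 (5c) ⇒ 5c, clock 41
[6] DMA t6→A (9c) ∥ CU B:t5 (3c) ⇒ 9c, clock 50
[7] DMA t7→B (2c) ∥ CU A:t6 (5c) ⇒ 5c, clock 55
[8] DMA t8→A (8c) ∥ CU B:t7 (8c) ⇒ 8c, clock 63
[9] DMA idle ∥ CU A:t8 (6c) ⇒ 6c, clock 69

end_cycle[8] = 63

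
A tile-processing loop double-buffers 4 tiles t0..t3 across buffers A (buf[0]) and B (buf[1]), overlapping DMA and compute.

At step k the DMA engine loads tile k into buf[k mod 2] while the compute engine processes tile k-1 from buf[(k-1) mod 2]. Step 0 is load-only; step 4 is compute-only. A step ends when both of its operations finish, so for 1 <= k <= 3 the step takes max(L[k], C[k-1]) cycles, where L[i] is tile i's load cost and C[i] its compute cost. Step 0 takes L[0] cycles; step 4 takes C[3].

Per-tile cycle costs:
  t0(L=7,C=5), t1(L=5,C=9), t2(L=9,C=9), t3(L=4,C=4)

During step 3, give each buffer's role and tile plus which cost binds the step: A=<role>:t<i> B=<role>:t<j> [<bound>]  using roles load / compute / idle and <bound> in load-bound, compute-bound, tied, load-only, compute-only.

k=0 load=t0/7c comp=- wait=7 total=7
k=1 load=t1/5c comp=t0/5c wait=5 total=12
k=2 load=t2/9c comp=t1/9c wait=9 total=21
k=3 load=t3/4c comp=t2/9c wait=9 total=30
k=4 load=- comp=t3/4c wait=4 total=34

step 3: A=compute:t2 B=load:t3 [compute-bound]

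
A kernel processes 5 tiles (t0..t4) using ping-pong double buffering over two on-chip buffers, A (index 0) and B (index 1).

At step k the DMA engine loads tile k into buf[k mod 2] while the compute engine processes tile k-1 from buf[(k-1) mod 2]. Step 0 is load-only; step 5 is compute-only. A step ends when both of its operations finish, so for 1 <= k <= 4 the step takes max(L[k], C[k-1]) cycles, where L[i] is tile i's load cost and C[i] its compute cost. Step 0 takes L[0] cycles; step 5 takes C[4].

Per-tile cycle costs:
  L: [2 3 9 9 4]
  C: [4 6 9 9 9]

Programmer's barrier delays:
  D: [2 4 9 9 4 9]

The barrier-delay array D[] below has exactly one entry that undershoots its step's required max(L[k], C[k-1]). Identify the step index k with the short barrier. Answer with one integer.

hazard at step 4

k=0 barrier L[0]=2→2c, D[0]=2 ok
k=1 barrier max(L[1]=3,C[0]=4)→4c, D[1]=4 ok
k=2 barrier max(L[2]=9,C[1]=6)→9c, D[2]=9 ok
k=3 barrier max(L[3]=9,C[2]=9)→9c, D[3]=9 ok
k=4 barrier max(L[4]=4,C[3]=9)→9c, D[4]=4 SHORT
k=5 barrier C[4]=9→9c, D[5]=9 ok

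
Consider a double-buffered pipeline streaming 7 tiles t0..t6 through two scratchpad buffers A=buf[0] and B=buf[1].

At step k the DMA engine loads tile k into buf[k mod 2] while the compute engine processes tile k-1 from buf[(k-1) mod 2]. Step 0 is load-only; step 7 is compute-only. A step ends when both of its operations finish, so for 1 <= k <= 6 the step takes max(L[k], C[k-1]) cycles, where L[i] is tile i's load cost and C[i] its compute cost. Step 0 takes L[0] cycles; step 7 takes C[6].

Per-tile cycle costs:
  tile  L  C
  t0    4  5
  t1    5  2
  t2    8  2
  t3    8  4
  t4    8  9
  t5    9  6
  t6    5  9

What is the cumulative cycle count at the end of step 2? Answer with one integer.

[0] DMA t0→A (4c) ∥ CU idle ⇒ 4c, clock 4
[1] DMA t1→B (5c) ∥ CU A:t0 (5c) ⇒ 5c, clock 9
[2] DMA t2→A (8c) ∥ CU B:t1 (2c) ⇒ 8c, clock 17
[3] DMA t3→B (8c) ∥ CU A:t2 (2c) ⇒ 8c, clock 25
[4] DMA t4→A (8c) ∥ CU B:t3 (4c) ⇒ 8c, clock 33
[5] DMA t5→B (9c) ∥ CU A:t4 (9c) ⇒ 9c, clock 42
[6] DMA t6→A (5c) ∥ CU B:t5 (6c) ⇒ 6c, clock 48
[7] DMA idle ∥ CU A:t6 (9c) ⇒ 9c, clock 57

end_cycle[2] = 17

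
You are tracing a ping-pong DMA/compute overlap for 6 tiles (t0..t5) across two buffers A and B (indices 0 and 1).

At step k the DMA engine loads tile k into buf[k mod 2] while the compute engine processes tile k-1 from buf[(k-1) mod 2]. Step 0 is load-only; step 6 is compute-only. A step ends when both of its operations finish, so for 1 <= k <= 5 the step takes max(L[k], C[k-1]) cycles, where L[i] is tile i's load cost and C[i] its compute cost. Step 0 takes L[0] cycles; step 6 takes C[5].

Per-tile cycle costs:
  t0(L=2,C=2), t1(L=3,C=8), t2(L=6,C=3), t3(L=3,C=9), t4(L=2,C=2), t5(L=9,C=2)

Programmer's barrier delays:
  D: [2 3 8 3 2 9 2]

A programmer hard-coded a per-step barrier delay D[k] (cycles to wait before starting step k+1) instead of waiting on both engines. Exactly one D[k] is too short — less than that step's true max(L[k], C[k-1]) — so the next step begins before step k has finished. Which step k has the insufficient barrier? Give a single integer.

hazard at step 4

[0] required=L[0]=2=2 vs D=2 ok
[1] required=max(L[1]=3,C[0]=2)=3 vs D=3 ok
[2] required=max(L[2]=6,C[1]=8)=8 vs D=8 ok
[3] required=max(L[3]=3,C[2]=3)=3 vs D=3 ok
[4] required=max(L[4]=2,C[3]=9)=9 vs D=2 SHORT
[5] required=max(L[5]=9,C[4]=2)=9 vs D=9 ok
[6] required=C[5]=2=2 vs D=2 ok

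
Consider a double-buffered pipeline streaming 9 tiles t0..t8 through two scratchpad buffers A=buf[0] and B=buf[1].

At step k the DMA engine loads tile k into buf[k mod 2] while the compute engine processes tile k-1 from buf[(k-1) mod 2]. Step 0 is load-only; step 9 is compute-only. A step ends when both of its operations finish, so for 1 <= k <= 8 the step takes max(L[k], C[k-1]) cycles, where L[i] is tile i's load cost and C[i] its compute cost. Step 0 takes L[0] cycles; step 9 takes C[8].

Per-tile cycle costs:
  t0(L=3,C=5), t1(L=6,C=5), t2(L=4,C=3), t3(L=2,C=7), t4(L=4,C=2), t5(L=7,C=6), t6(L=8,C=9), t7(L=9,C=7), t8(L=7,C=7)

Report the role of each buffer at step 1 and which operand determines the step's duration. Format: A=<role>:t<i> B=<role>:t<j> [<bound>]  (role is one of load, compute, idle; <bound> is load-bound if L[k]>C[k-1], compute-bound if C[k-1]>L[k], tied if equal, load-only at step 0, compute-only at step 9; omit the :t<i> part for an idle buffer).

k=0 load=t0/3c comp=- wait=3 total=3
k=1 load=t1/6c comp=t0/5c wait=6 total=9
k=2 load=t2/4c comp=t1/5c wait=5 total=14
k=3 load=t3/2c comp=t2/3c wait=3 total=17
k=4 load=t4/4c comp=t3/7c wait=7 total=24
k=5 load=t5/7c comp=t4/2c wait=7 total=31
k=6 load=t6/8c comp=t5/6c wait=8 total=39
k=7 load=t7/9c comp=t6/9c wait=9 total=48
k=8 load=t8/7c comp=t7/7c wait=7 total=55
k=9 load=- comp=t8/7c wait=7 total=62

step 1: A=compute:t0 B=load:t1 [load-bound]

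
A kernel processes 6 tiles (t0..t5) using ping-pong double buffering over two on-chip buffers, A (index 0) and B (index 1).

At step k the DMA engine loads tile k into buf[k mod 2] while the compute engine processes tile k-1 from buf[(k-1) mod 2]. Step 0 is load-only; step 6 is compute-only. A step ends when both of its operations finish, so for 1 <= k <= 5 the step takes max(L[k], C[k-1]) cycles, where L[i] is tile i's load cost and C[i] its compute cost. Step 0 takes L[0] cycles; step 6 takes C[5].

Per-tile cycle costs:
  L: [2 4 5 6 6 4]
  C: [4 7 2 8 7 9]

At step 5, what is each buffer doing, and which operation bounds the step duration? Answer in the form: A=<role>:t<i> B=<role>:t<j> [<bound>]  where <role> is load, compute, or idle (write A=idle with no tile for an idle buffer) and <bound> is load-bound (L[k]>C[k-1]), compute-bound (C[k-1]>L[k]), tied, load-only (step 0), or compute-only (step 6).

step 5: A=compute:t4 B=load:t5 [compute-bound]

step 0: L[0]=2 → dur=2, Σ=2 | A=load:t0 B=idle [load-only]
step 1: L[1]=4 C[0]=4 → dur=4, Σ=6 | A=compute:t0 B=load:t1 [tied]
step 2: L[2]=5 C[1]=7 → dur=7, Σ=13 | A=load:t2 B=compute:t1 [compute-bound]
step 3: L[3]=6 C[2]=2 → dur=6, Σ=19 | A=compute:t2 B=load:t3 [load-bound]
step 4: L[4]=6 C[3]=8 → dur=8, Σ=27 | A=load:t4 B=compute:t3 [compute-bound]
step 5: L[5]=4 C[4]=7 → dur=7, Σ=34 | A=compute:t4 B=load:t5 [compute-bound]
step 6: C[5]=9 → dur=9, Σ=43 | A=idle B=compute:t5 [compute-only]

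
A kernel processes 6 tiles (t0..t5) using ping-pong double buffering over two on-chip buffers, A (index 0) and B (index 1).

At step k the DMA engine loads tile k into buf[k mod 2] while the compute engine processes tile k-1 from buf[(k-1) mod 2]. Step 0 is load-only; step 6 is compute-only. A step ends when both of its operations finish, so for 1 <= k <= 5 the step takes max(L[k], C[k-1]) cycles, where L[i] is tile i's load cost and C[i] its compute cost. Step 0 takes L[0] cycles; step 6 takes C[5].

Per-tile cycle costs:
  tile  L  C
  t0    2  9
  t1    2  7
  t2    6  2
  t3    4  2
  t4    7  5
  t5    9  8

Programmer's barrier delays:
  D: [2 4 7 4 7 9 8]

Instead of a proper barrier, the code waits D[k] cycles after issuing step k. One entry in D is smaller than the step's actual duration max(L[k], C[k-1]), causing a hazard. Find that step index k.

hazard at step 1

step 0: need L[0]=2 = 2; D[0]=2 ok
step 1: need max(L[1]=2,C[0]=9) = 9; D[1]=4 SHORT
step 2: need max(L[2]=6,C[1]=7) = 7; D[2]=7 ok
step 3: need max(L[3]=4,C[2]=2) = 4; D[3]=4 ok
step 4: need max(L[4]=7,C[3]=2) = 7; D[4]=7 ok
step 5: need max(L[5]=9,C[4]=5) = 9; D[5]=9 ok
step 6: need C[5]=8 = 8; D[6]=8 ok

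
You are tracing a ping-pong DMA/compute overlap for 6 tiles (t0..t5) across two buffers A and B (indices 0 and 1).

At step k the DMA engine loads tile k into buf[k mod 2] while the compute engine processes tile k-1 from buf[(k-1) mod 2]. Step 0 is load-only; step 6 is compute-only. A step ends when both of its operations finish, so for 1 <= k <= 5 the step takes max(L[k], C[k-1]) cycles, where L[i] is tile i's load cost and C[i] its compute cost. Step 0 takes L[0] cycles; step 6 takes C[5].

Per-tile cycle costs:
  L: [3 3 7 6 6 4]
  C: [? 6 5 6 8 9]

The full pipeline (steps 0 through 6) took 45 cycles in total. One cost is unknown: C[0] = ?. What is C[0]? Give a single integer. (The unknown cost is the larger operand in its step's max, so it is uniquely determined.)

C[0] = 6

step 0 → dur = L[0]=3 = 3
step 1 → dur = max(L[1]=3, C[0]=?) = C[0]  (unknown; binding)
step 2 → dur = max(L[2]=7, C[1]=6) = 7
step 3 → dur = max(L[3]=6, C[2]=5) = 6
step 4 → dur = max(L[4]=6, C[3]=6) = 6
step 5 → dur = max(L[5]=4, C[4]=8) = 8
step 6 → dur = C[5]=9 = 9
sum of known step durations = 39
dur[1] = total - known = 45 - 39 = 6
C[0] is the binding max in step 1, so C[0] = dur[1] = 6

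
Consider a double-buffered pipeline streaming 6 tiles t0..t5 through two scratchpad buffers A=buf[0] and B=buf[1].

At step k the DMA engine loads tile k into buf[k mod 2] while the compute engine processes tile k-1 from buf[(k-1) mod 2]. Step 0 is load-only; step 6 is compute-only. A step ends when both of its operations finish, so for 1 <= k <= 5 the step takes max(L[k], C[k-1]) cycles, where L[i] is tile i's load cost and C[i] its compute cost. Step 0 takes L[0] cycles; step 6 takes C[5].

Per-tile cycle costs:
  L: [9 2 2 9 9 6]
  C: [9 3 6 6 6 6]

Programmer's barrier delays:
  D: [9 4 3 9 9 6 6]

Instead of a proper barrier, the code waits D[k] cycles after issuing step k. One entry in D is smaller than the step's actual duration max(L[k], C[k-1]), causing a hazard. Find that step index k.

step 0: need L[0]=9 = 9; D[0]=9 ok
step 1: need max(L[1]=2,C[0]=9) = 9; D[1]=4 SHORT
step 2: need max(L[2]=2,C[1]=3) = 3; D[2]=3 ok
step 3: need max(L[3]=9,C[2]=6) = 9; D[3]=9 ok
step 4: need max(L[4]=9,C[3]=6) = 9; D[4]=9 ok
step 5: need max(L[5]=6,C[4]=6) = 6; D[5]=6 ok
step 6: need C[5]=6 = 6; D[6]=6 ok

hazard at step 1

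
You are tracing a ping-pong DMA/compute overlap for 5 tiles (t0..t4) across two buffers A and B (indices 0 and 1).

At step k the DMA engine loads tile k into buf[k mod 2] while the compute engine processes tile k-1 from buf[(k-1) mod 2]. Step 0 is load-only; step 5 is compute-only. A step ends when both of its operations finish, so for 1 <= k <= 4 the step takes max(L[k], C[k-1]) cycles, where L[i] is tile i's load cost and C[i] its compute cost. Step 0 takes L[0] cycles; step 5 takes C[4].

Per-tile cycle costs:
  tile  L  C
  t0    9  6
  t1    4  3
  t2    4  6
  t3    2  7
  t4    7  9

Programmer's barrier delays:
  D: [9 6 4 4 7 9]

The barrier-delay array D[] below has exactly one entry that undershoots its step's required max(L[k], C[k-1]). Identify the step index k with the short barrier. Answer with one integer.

k=0 barrier L[0]=9→9c, D[0]=9 ok
k=1 barrier max(L[1]=4,C[0]=6)→6c, D[1]=6 ok
k=2 barrier max(L[2]=4,C[1]=3)→4c, D[2]=4 ok
k=3 barrier max(L[3]=2,C[2]=6)→6c, D[3]=4 SHORT
k=4 barrier max(L[4]=7,C[3]=7)→7c, D[4]=7 ok
k=5 barrier C[4]=9→9c, D[5]=9 ok

hazard at step 3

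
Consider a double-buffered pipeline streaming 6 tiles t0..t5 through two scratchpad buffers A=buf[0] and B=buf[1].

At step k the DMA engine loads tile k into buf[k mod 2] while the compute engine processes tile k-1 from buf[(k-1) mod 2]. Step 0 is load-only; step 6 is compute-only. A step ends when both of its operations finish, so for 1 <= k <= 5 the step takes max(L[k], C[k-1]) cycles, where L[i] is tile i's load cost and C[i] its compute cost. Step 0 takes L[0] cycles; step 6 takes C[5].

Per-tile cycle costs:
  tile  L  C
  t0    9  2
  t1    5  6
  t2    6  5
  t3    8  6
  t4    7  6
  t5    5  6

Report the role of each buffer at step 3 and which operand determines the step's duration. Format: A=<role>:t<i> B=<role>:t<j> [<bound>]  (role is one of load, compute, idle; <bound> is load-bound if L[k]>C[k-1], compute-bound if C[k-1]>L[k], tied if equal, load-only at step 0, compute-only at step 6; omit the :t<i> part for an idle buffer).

  0. 9=9c; end=9; A:t0 B:-
  1. max(5,2)=5c; end=14; A:t0 B:t1
  2. max(6,6)=6c; end=20; A:t2 B:t1
  3. max(8,5)=8c; end=28; A:t2 B:t3
  4. max(7,6)=7c; end=35; A:t4 B:t3
  5. max(5,6)=6c; end=41; A:t4 B:t5
  6. 6=6c; end=47; A:t4 B:t5

step 3: A=compute:t2 B=load:t3 [load-bound]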